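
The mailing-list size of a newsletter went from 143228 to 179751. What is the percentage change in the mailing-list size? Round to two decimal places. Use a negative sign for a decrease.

25.50%

Change: 179751 − 143228 = 36523.
Relative to the original: 36523 ÷ 143228 ≈ 25.50%.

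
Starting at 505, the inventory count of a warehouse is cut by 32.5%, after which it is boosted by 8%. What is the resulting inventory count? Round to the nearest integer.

Apply the 32.5% decrease: 505 × 0.675 = 340.875.
After the 8% increase: 340.875 × 1.08 = 368.145 ≈ 368.

368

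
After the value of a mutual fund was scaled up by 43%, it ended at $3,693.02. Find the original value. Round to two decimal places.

$2,582.53

The overall multiplier applied was 1.43.
So the original value was $3,693.02 ÷ 1.43 ≈ $2,582.53.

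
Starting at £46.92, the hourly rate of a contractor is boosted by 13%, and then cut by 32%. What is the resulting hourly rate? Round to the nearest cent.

Each change multiplies by a factor: 1.13 × 0.68 = 0.7684.
£46.92 × 0.7684 = £36.053328 ≈ £36.05.

£36.05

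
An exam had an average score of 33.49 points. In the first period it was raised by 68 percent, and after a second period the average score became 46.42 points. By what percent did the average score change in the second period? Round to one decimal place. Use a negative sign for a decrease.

After the first period: 33.49 × 1.68 = 56.2632.
Second-period multiplier: 46.42 ÷ 56.2632 ≈ 0.82505.
That is a change of -17.5%.

-17.5%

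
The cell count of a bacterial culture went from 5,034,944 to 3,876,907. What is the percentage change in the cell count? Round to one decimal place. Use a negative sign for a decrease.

Change: 3,876,907 − 5,034,944 = -1,158,037.
Relative to the original: -1,158,037 ÷ 5,034,944 ≈ -23.0%.

-23.0%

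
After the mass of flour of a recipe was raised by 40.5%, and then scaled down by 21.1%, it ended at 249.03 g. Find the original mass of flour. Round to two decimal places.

The overall multiplier applied was 1.405 × 0.789 = 1.108545.
So the original mass of flour was 249.03 ÷ 1.108545 ≈ 224.65 g.

224.65 g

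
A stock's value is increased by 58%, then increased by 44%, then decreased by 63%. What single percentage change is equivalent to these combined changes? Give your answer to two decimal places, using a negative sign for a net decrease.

-15.82%

A 58% increase multiplies by 1.58.
Then a 44% increase: 1.58 × 1.44 = 2.2752.
Then a 63% decrease: 2.2752 × 0.37 = 0.841824.
Overall factor 0.841824, i.e. -15.82%.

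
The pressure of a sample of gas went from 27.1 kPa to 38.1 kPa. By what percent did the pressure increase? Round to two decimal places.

Change: 38.1 − 27.1 = 11.0.
Relative to the original: 11.0 ÷ 27.1 ≈ 40.59%.
So the pressure increased by 40.59%.

40.59%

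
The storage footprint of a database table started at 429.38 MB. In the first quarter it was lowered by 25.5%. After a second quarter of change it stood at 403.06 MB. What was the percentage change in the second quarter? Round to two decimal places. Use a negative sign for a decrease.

After the first quarter: 429.38 × 0.745 = 319.8881.
Second-quarter multiplier: 403.06 ÷ 319.8881 ≈ 1.260003.
That is a change of 26.00%.

26.00%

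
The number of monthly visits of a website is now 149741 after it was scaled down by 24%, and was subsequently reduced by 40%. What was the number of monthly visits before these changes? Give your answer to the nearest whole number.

Undoing the 40% decrease: 149741 ÷ 0.6 ≈ 249568.333333.
Undoing the 24% decrease: 249568.333333 ÷ 0.76 ≈ 328379.

328379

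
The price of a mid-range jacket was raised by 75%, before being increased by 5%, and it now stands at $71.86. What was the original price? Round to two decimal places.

Undoing the 5% increase: $71.86 ÷ 1.05 ≈ $68.438095.
Undoing the 75% increase: $68.438095 ÷ 1.75 ≈ $39.11.

$39.11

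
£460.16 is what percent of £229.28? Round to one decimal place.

200.7%

£460.16 ÷ £229.28 ≈ 200.7%.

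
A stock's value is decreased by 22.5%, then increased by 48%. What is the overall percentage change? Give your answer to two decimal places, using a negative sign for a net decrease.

14.70%

The combined multiplier is 0.775 × 1.48 = 1.147.
That corresponds to an increase of 14.70%.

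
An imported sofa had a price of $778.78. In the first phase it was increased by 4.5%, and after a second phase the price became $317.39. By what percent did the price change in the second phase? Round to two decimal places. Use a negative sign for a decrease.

After the first phase: $778.78 × 1.045 = $813.8251.
Second-phase multiplier: $317.39 ÷ $813.8251 ≈ 0.389998.
That is a change of -61.00%.

-61.00%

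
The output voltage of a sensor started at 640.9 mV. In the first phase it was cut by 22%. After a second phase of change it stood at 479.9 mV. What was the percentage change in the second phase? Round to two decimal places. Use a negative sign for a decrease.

-4.00%

After the first phase: 640.9 × 0.78 = 499.902.
Second-phase multiplier: 479.9 ÷ 499.902 ≈ 0.959988.
That is a change of -4.00%.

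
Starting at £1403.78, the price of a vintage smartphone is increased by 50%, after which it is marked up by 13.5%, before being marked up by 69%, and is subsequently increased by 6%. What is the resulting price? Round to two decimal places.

After the 50% increase: £1403.78 × 1.5 = £2105.67.
Apply the 13.5% increase: £2105.67 × 1.135 = £2389.93545.
69% increase: £2389.93545 × 1.69 = £4038.9909105.
Apply the 6% increase: £4038.9909105 × 1.06 = £4281.33036513 ≈ £4281.33.

£4281.33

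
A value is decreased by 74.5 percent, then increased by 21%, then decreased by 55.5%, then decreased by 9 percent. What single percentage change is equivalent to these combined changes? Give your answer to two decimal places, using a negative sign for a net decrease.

The combined multiplier is 0.255 × 1.21 × 0.445 × 0.91 = 0.1249473225.
That corresponds to a decrease of 87.51%.

-87.51%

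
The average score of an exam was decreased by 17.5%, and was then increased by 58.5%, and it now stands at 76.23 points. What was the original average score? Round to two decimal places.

The overall multiplier applied was 0.825 × 1.585 = 1.307625.
So the original average score was 76.23 ÷ 1.307625 ≈ 58.30 points.

58.30 points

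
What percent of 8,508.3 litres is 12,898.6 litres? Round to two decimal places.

151.60%

12,898.6 litres ÷ 8,508.3 litres ≈ 151.60%.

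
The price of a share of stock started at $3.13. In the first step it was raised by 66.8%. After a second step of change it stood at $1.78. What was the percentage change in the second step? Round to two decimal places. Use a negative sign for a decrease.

After the first step: $3.13 × 1.668 = $5.22084.
Second-step multiplier: $1.78 ÷ $5.22084 ≈ 0.340941.
That is a change of -65.91%.

-65.91%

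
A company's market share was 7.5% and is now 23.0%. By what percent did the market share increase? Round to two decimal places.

206.67%

The change is 23.0 − 7.5 = 15.5 percentage points.
Relative to the original 7.5%, that is 15.5 ÷ 7.5 ≈ 206.67%.
So the market share rose by 206.67%.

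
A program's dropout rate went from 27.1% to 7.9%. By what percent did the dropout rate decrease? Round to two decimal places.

70.85%

The change is 7.9 − 27.1 = -19.2 percentage points.
Relative to the original 27.1%, that is -19.2 ÷ 27.1 ≈ -70.85%.
So the dropout rate fell by 70.85%.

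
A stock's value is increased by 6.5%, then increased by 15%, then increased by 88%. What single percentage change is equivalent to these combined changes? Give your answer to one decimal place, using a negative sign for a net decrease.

130.3%

A 6.5% increase multiplies by 1.065.
Then a 15% increase: 1.065 × 1.15 = 1.22475.
Then an 88% increase: 1.22475 × 1.88 = 2.30253.
Overall factor 2.30253, i.e. 130.3%.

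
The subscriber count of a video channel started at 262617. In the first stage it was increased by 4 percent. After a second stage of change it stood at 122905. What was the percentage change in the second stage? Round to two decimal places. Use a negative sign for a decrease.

After the first stage: 262617 × 1.04 = 273121.68.
Second-stage multiplier: 122905 ÷ 273121.68 ≈ 0.450001.
That is a change of -55.00%.

-55.00%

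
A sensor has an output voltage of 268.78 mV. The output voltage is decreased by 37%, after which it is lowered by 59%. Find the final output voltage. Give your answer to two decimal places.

69.43 mV

Each change multiplies by a factor: 0.63 × 0.41 = 0.2583.
268.78 × 0.2583 = 69.425874 ≈ 69.43.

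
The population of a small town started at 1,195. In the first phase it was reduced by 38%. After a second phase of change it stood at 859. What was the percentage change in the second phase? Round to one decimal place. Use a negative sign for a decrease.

After the first phase: 1,195 × 0.62 = 740.9.
Second-phase multiplier: 859 ÷ 740.9 ≈ 1.1594.
That is a change of 15.9%.

15.9%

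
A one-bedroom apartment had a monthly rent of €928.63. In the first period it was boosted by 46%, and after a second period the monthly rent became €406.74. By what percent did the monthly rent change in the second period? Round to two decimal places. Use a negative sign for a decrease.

-70.00%

After the first period: €928.63 × 1.46 = €1355.7998.
Second-period multiplier: €406.74 ÷ €1355.7998 ≈ 0.3.
That is a change of -70.00%.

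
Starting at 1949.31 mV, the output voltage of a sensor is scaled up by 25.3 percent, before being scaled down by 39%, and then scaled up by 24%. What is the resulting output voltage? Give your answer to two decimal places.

1847.50 mV

Each change multiplies by a factor: 1.253 × 0.61 × 1.24 = 0.9477692.
1949.31 × 0.9477692 = 1847.495979252 ≈ 1847.50.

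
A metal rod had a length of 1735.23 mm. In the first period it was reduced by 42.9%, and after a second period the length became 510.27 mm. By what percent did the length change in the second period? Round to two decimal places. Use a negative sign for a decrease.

After the first period: 1735.23 × 0.571 = 990.81633.
Second-period multiplier: 510.27 ÷ 990.81633 ≈ 0.515.
That is a change of -48.50%.

-48.50%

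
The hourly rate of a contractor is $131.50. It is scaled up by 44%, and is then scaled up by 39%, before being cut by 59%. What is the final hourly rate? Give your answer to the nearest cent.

Apply the 44% increase: $131.50 × 1.44 = $189.36.
39% increase: $189.36 × 1.39 = $263.2104.
Apply the 59% decrease: $263.2104 × 0.41 = $107.916264 ≈ $107.92.

$107.92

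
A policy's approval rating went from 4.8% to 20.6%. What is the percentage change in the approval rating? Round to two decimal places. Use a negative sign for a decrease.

329.17%

The change is 20.6 − 4.8 = 15.8 percentage points.
Relative to the original 4.8%, that is 15.8 ÷ 4.8 ≈ 329.17%.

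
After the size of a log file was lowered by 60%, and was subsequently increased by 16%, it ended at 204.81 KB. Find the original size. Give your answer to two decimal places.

441.40 KB

Undoing the 16% increase: 204.81 ÷ 1.16 ≈ 176.560345.
Undoing the 60% decrease: 176.560345 ÷ 0.4 ≈ 441.40 KB.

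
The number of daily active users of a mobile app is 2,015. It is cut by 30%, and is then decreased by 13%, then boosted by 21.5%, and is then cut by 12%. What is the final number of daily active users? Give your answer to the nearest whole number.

After the 30% decrease: 2,015 × 0.7 = 1410.5.
After the 13% decrease: 1410.5 × 0.87 = 1227.135.
After the 21.5% increase: 1227.135 × 1.215 = 1490.969025.
After the 12% decrease: 1490.969025 × 0.88 = 1312.052742 ≈ 1,312.

1,312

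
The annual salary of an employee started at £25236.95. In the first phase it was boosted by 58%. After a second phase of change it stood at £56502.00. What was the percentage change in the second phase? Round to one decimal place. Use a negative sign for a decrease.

41.7%

After the first phase: £25236.95 × 1.58 = £39874.381.
Second-phase multiplier: £56502.00 ÷ £39874.381 ≈ 1.417.
That is a change of 41.7%.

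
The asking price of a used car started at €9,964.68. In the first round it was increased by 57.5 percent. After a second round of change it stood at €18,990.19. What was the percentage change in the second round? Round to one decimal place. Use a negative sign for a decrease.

21.0%

After the first round: €9,964.68 × 1.575 = €15694.371.
Second-round multiplier: €18,990.19 ÷ €15694.371 ≈ 1.21.
That is a change of 21.0%.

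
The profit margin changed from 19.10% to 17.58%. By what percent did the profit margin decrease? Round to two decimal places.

The change is 17.58 − 19.10 = -1.52 percentage points.
Relative to the original 19.10%, that is -1.52 ÷ 19.10 ≈ -7.96%.
So the profit margin fell by 7.96%.

7.96%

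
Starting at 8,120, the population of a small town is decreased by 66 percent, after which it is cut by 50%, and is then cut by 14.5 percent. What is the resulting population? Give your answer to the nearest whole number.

66% decrease: 8,120 × 0.34 = 2760.8.
50% decrease: 2760.8 × 0.5 = 1380.4.
Apply the 14.5% decrease: 1380.4 × 0.855 = 1180.242 ≈ 1,180.

1,180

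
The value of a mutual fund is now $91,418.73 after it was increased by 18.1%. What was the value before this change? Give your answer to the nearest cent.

The overall multiplier applied was 1.181.
So the original value was $91,418.73 ÷ 1.181 ≈ $77,407.90.

$77,407.90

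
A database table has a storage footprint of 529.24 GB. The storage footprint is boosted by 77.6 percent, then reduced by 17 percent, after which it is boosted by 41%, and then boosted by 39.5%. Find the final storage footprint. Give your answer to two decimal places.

Each change multiplies by a factor: 1.776 × 0.83 × 1.41 × 1.395 = 2.899441656.
529.24 × 2.899441656 = 1534.50050202144 ≈ 1534.50.

1534.50 GB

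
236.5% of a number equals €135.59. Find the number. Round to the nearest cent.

€57.33

€135.59 ÷ 2.365 ≈ €57.33.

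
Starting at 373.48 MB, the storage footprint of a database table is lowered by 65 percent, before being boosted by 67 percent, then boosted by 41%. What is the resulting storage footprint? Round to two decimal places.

65% decrease: 373.48 × 0.35 = 130.718.
Apply the 67% increase: 130.718 × 1.67 = 218.29906.
41% increase: 218.29906 × 1.41 = 307.8016746 ≈ 307.80.

307.80 MB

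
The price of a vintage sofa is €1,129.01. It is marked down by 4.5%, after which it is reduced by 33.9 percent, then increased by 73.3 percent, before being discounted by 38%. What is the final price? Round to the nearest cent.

Apply the 4.5% decrease: €1,129.01 × 0.955 = €1078.20455.
Apply the 33.9% decrease: €1078.20455 × 0.661 = €712.69320755.
Apply the 73.3% increase: €712.69320755 × 1.733 = €1235.09732868415.
38% decrease: €1235.09732868415 × 0.62 = €765.760343784173 ≈ €765.76.

€765.76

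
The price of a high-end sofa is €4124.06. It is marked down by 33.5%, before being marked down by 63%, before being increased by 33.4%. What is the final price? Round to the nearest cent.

€1353.64

After the 33.5% decrease: €4124.06 × 0.665 = €2742.4999.
After the 63% decrease: €2742.4999 × 0.37 = €1014.724963.
33.4% increase: €1014.724963 × 1.334 = €1353.643100642 ≈ €1353.64.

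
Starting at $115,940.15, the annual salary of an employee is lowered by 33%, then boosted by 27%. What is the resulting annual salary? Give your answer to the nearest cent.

$98,653.47

Each change multiplies by a factor: 0.67 × 1.27 = 0.8509.
$115,940.15 × 0.8509 = $98653.473635 ≈ $98,653.47.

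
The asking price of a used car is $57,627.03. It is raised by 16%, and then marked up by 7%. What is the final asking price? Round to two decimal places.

$71,526.67

Each change multiplies by a factor: 1.16 × 1.07 = 1.2412.
$57,627.03 × 1.2412 = $71526.669636 ≈ $71,526.67.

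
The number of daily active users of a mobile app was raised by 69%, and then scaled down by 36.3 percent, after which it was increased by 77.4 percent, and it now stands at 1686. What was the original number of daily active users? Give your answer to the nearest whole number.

883

The overall multiplier applied was 1.69 × 0.637 × 1.774 = 1.90976422.
So the original number of daily active users was 1686 ÷ 1.90976422 ≈ 883.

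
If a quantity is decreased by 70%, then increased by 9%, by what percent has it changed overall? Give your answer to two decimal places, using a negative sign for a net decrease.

-67.30%

A 70% decrease multiplies by 0.3.
Then a 9% increase: 0.3 × 1.09 = 0.327.
Overall factor 0.327, i.e. -67.30%.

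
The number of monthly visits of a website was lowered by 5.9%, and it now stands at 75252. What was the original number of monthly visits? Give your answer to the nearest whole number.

79970

The overall multiplier applied was 0.941.
So the original number of monthly visits was 75252 ÷ 0.941 ≈ 79970.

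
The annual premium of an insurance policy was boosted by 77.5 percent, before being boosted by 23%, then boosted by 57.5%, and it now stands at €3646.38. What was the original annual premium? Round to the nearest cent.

Undoing the 57.5% increase: €3646.38 ÷ 1.575 ≈ €2315.161905.
Undoing the 23% increase: €2315.161905 ÷ 1.23 ≈ €1882.245451.
Undoing the 77.5% increase: €1882.245451 ÷ 1.775 ≈ €1060.42.

€1060.42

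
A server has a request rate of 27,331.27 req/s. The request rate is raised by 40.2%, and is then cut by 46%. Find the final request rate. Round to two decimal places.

20,691.96 req/s

Each change multiplies by a factor: 1.402 × 0.54 = 0.75708.
27,331.27 × 0.75708 = 20691.9578916 ≈ 20,691.96.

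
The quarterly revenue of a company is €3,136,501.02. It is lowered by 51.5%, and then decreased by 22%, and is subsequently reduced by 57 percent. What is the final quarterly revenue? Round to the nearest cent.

Each change multiplies by a factor: 0.485 × 0.78 × 0.43 = 0.162669.
€3,136,501.02 × 0.162669 = €510211.48442238 ≈ €510,211.48.

€510,211.48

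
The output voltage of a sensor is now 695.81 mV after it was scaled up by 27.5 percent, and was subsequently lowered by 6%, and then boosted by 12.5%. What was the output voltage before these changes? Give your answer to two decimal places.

The overall multiplier applied was 1.275 × 0.94 × 1.125 = 1.3483125.
So the original output voltage was 695.81 ÷ 1.3483125 ≈ 516.06 mV.

516.06 mV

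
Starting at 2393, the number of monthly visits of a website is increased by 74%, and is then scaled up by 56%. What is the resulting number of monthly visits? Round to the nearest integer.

Each change multiplies by a factor: 1.74 × 1.56 = 2.7144.
2393 × 2.7144 = 6495.5592 ≈ 6496.

6496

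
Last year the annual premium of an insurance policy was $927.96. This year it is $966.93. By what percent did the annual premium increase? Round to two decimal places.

4.20%

Change: $966.93 − $927.96 = $38.97.
Relative to the original: $38.97 ÷ $927.96 ≈ 4.20%.
So the annual premium increased by 4.20%.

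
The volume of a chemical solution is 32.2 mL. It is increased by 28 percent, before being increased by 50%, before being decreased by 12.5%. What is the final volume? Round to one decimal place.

28% increase: 32.2 × 1.28 = 41.216.
After the 50% increase: 41.216 × 1.5 = 61.824.
Apply the 12.5% decrease: 61.824 × 0.875 = 54.096 ≈ 54.1.

54.1 mL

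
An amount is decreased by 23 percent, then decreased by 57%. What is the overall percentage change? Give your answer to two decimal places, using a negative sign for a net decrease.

-66.89%

A 23% decrease multiplies by 0.77.
Then a 57% decrease: 0.77 × 0.43 = 0.3311.
Overall factor 0.3311, i.e. -66.89%.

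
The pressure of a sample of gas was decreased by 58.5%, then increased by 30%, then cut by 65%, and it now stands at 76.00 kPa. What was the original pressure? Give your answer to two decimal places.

402.49 kPa

Undoing the 65% decrease: 76.00 ÷ 0.35 ≈ 217.142857.
Undoing the 30% increase: 217.142857 ÷ 1.3 ≈ 167.032967.
Undoing the 58.5% decrease: 167.032967 ÷ 0.415 ≈ 402.49 kPa.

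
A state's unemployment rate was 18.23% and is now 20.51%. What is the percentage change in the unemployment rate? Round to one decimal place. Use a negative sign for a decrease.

12.5%

The change is 20.51 − 18.23 = 2.28 percentage points.
Relative to the original 18.23%, that is 2.28 ÷ 18.23 ≈ 12.5%.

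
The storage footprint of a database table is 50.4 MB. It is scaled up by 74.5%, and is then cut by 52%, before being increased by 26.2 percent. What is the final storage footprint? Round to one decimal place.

After the 74.5% increase: 50.4 × 1.745 = 87.948.
After the 52% decrease: 87.948 × 0.48 = 42.21504.
Apply the 26.2% increase: 42.21504 × 1.262 = 53.27538048 ≈ 53.3.

53.3 MB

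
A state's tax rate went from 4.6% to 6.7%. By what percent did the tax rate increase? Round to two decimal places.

45.65%

The change is 6.7 − 4.6 = 2.1 percentage points.
Relative to the original 4.6%, that is 2.1 ÷ 4.6 ≈ 45.65%.
So the tax rate rose by 45.65%.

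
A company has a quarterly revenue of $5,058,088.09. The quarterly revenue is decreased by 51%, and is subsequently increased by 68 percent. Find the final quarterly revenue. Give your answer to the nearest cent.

$4,163,818.12

Each change multiplies by a factor: 0.49 × 1.68 = 0.8232.
$5,058,088.09 × 0.8232 = $4163818.115688 ≈ $4,163,818.12.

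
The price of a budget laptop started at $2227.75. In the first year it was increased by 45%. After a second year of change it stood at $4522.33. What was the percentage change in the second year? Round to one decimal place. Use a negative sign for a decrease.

40.0%

After the first year: $2227.75 × 1.45 = $3230.2375.
Second-year multiplier: $4522.33 ÷ $3230.2375 ≈ 1.4.
That is a change of 40.0%.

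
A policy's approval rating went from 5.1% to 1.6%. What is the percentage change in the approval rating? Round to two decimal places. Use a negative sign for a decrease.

The change is 1.6 − 5.1 = -3.5 percentage points.
Relative to the original 5.1%, that is -3.5 ÷ 5.1 ≈ -68.63%.

-68.63%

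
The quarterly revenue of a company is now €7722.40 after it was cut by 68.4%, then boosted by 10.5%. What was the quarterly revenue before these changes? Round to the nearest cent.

The overall multiplier applied was 0.316 × 1.105 = 0.34918.
So the original quarterly revenue was €7722.40 ÷ 0.34918 ≈ €22115.81.

€22115.81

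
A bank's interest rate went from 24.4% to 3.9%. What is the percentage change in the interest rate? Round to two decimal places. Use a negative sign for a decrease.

-84.02%

The change is 3.9 − 24.4 = -20.5 percentage points.
Relative to the original 24.4%, that is -20.5 ÷ 24.4 ≈ -84.02%.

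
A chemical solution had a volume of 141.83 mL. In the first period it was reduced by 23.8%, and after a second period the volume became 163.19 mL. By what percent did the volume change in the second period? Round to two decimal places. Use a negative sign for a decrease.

51.00%

After the first period: 141.83 × 0.762 = 108.07446.
Second-period multiplier: 163.19 ÷ 108.07446 ≈ 1.509977.
That is a change of 51.00%.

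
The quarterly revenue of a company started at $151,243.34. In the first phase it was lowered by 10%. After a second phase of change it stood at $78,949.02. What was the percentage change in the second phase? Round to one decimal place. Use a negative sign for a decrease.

After the first phase: $151,243.34 × 0.9 = $136119.006.
Second-phase multiplier: $78,949.02 ÷ $136119.006 ≈ 0.58.
That is a change of -42.0%.

-42.0%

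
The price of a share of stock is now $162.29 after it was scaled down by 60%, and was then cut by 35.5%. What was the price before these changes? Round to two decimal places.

The overall multiplier applied was 0.4 × 0.645 = 0.258.
So the original price was $162.29 ÷ 0.258 ≈ $629.03.

$629.03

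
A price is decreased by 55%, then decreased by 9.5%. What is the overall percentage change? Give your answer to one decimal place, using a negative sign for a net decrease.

A 55% decrease multiplies by 0.45.
Then a 9.5% decrease: 0.45 × 0.905 = 0.40725.
Overall factor 0.40725, i.e. -59.3%.

-59.3%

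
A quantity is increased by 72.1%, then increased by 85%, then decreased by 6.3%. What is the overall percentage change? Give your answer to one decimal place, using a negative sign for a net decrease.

A 72.1% increase multiplies by 1.721.
Then an 85% increase: 1.721 × 1.85 = 3.18385.
Then a 6.3% decrease: 3.18385 × 0.937 = 2.98326745.
Overall factor 2.98326745, i.e. 198.3%.

198.3%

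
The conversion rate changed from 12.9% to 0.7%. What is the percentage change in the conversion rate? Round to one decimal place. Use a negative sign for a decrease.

-94.6%

The change is 0.7 − 12.9 = -12.2 percentage points.
Relative to the original 12.9%, that is -12.2 ÷ 12.9 ≈ -94.6%.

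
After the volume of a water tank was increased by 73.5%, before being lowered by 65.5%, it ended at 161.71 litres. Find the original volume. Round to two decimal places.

270.16 litres

The overall multiplier applied was 1.735 × 0.345 = 0.598575.
So the original volume was 161.71 ÷ 0.598575 ≈ 270.16 litres.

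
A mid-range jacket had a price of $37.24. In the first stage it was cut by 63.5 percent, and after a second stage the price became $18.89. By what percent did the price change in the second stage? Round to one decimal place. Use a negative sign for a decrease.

39.0%

After the first stage: $37.24 × 0.365 = $13.5926.
Second-stage multiplier: $18.89 ÷ $13.5926 ≈ 1.38973.
That is a change of 39.0%.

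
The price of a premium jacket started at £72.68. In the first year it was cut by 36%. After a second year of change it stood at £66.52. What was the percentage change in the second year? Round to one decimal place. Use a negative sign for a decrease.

43.0%

After the first year: £72.68 × 0.64 = £46.5152.
Second-year multiplier: £66.52 ÷ £46.5152 ≈ 1.43007.
That is a change of 43.0%.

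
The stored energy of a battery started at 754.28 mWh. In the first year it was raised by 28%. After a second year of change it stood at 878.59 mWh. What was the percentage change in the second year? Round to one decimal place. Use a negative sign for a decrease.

-9.0%

After the first year: 754.28 × 1.28 = 965.4784.
Second-year multiplier: 878.59 ÷ 965.4784 ≈ 0.91.
That is a change of -9.0%.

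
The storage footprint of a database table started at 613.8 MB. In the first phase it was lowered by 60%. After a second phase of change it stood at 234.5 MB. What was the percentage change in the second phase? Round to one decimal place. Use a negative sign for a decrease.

After the first phase: 613.8 × 0.4 = 245.52.
Second-phase multiplier: 234.5 ÷ 245.52 ≈ 0.95512.
That is a change of -4.5%.

-4.5%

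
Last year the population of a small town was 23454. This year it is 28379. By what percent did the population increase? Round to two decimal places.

21.00%

Change: 28379 − 23454 = 4925.
Relative to the original: 4925 ÷ 23454 ≈ 21.00%.
So the population increased by 21.00%.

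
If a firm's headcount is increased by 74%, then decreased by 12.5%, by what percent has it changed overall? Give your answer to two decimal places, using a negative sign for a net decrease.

52.25%

The combined multiplier is 1.74 × 0.875 = 1.5225.
That corresponds to an increase of 52.25%.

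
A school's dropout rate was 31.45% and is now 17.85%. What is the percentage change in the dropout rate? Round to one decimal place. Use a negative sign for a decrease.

The change is 17.85 − 31.45 = -13.60 percentage points.
Relative to the original 31.45%, that is -13.60 ÷ 31.45 ≈ -43.2%.

-43.2%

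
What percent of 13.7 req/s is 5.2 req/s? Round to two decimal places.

37.96%

5.2 req/s ÷ 13.7 req/s ≈ 37.96%.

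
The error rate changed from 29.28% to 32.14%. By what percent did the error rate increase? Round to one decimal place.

9.8%

The change is 32.14 − 29.28 = 2.86 percentage points.
Relative to the original 29.28%, that is 2.86 ÷ 29.28 ≈ 9.8%.
So the error rate rose by 9.8%.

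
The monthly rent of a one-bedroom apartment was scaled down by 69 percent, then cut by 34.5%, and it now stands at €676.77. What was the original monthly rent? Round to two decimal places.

€3,333.02

Undoing the 34.5% decrease: €676.77 ÷ 0.655 ≈ €1033.236641.
Undoing the 69% decrease: €1033.236641 ÷ 0.31 ≈ €3,333.02.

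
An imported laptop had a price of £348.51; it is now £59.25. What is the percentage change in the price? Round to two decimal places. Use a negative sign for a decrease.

Change: £59.25 − £348.51 = -£289.26.
Relative to the original: -£289.26 ÷ £348.51 ≈ -83.00%.

-83.00%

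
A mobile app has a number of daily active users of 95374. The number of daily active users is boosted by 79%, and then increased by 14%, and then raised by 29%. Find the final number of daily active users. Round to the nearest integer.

251060

After the 79% increase: 95374 × 1.79 = 170719.46.
14% increase: 170719.46 × 1.14 = 194620.1844.
Apply the 29% increase: 194620.1844 × 1.29 = 251060.037876 ≈ 251060.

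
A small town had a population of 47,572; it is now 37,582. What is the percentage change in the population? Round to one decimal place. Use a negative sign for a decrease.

Change: 37,582 − 47,572 = -9,990.
Relative to the original: -9,990 ÷ 47,572 ≈ -21.0%.

-21.0%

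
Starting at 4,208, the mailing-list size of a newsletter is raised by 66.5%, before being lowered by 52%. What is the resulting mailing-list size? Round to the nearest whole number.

Each change multiplies by a factor: 1.665 × 0.48 = 0.7992.
4,208 × 0.7992 = 3363.0336 ≈ 3,363.

3,363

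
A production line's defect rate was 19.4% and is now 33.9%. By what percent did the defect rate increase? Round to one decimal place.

74.7%

The change is 33.9 − 19.4 = 14.5 percentage points.
Relative to the original 19.4%, that is 14.5 ÷ 19.4 ≈ 74.7%.
So the defect rate rose by 74.7%.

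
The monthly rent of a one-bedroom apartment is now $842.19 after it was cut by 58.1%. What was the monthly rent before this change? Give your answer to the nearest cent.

The overall multiplier applied was 0.419.
So the original monthly rent was $842.19 ÷ 0.419 = $2,010.00.

$2,010.00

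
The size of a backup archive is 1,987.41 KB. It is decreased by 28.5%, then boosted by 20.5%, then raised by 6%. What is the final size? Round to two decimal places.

1,815.04 KB

28.5% decrease: 1,987.41 × 0.715 = 1420.99815.
After the 20.5% increase: 1420.99815 × 1.205 = 1712.30277075.
After the 6% increase: 1712.30277075 × 1.06 = 1815.040936995 ≈ 1,815.04.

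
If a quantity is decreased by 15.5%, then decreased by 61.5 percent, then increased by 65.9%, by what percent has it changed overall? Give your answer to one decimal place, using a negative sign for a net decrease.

-46.0%

A 15.5% decrease multiplies by 0.845.
Then a 61.5% decrease: 0.845 × 0.385 = 0.325325.
Then a 65.9% increase: 0.325325 × 1.659 = 0.539714175.
Overall factor 0.539714175, i.e. -46.0%.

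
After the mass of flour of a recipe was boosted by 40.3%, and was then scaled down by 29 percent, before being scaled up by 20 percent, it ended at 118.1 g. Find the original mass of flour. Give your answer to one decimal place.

Undoing the 20% increase: 118.1 ÷ 1.2 ≈ 98.416667.
Undoing the 29% decrease: 98.416667 ÷ 0.71 ≈ 138.615024.
Undoing the 40.3% increase: 138.615024 ÷ 1.403 ≈ 98.8 g.

98.8 g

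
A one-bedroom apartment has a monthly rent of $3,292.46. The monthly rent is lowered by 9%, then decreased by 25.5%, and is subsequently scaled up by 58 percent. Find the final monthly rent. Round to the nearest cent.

$3,526.75

After the 9% decrease: $3,292.46 × 0.91 = $2996.1386.
25.5% decrease: $2996.1386 × 0.745 = $2232.123257.
58% increase: $2232.123257 × 1.58 = $3526.75474606 ≈ $3,526.75.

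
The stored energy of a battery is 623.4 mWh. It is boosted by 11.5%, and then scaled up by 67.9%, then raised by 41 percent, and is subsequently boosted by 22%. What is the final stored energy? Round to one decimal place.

2007.6 mWh

Each change multiplies by a factor: 1.115 × 1.679 × 1.41 × 1.22 = 3.220360617.
623.4 × 3.220360617 = 2007.5728086378 ≈ 2007.6.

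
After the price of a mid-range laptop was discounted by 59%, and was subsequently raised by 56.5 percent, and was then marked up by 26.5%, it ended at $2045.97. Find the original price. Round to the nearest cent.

$2520.64

Undoing the 26.5% increase: $2045.97 ÷ 1.265 ≈ $1617.367589.
Undoing the 56.5% increase: $1617.367589 ÷ 1.565 ≈ $1033.461718.
Undoing the 59% decrease: $1033.461718 ÷ 0.41 ≈ $2520.64.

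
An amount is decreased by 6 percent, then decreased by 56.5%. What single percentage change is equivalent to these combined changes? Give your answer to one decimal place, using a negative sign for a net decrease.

-59.1%

The combined multiplier is 0.94 × 0.435 = 0.4089.
That corresponds to a decrease of 59.1%.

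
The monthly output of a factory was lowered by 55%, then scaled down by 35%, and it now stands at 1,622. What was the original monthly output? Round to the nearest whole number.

Undoing the 35% decrease: 1,622 ÷ 0.65 ≈ 2495.384615.
Undoing the 55% decrease: 2495.384615 ÷ 0.45 ≈ 5,545.

5,545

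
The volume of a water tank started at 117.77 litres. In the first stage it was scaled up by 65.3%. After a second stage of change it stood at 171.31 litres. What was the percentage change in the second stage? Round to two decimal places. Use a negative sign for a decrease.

After the first stage: 117.77 × 1.653 = 194.67381.
Second-stage multiplier: 171.31 ÷ 194.67381 ≈ 0.879985.
That is a change of -12.00%.

-12.00%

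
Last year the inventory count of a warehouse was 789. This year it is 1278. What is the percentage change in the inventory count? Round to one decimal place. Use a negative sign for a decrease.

62.0%

Change: 1278 − 789 = 489.
Relative to the original: 489 ÷ 789 ≈ 62.0%.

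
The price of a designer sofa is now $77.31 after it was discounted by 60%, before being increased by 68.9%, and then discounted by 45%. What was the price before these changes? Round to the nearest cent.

The overall multiplier applied was 0.4 × 1.689 × 0.55 = 0.37158.
So the original price was $77.31 ÷ 0.37158 ≈ $208.06.

$208.06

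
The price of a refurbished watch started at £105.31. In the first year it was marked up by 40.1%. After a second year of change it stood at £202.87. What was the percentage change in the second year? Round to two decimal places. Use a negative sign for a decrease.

37.50%

After the first year: £105.31 × 1.401 = £147.53931.
Second-year multiplier: £202.87 ÷ £147.53931 ≈ 1.375023.
That is a change of 37.50%.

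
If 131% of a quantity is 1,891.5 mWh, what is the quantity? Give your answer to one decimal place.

1,443.9 mWh

1,891.5 mWh ÷ 1.31 ≈ 1,443.9 mWh.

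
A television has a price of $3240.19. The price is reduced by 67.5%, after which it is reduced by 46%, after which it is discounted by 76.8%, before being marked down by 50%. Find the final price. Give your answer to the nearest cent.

67.5% decrease: $3240.19 × 0.325 = $1053.06175.
46% decrease: $1053.06175 × 0.54 = $568.653345.
Apply the 76.8% decrease: $568.653345 × 0.232 = $131.92757604.
50% decrease: $131.92757604 × 0.5 = $65.96378802 ≈ $65.96.

$65.96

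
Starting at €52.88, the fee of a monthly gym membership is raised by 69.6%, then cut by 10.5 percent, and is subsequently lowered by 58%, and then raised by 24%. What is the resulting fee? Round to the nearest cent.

€41.80

Apply the 69.6% increase: €52.88 × 1.696 = €89.68448.
Apply the 10.5% decrease: €89.68448 × 0.895 = €80.2676096.
After the 58% decrease: €80.2676096 × 0.42 = €33.712396032.
Apply the 24% increase: €33.712396032 × 1.24 = €41.80337107968 ≈ €41.80.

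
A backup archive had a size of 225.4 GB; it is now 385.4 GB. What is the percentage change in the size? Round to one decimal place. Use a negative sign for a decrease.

Change: 385.4 − 225.4 = 160.0.
Relative to the original: 160.0 ÷ 225.4 ≈ 71.0%.

71.0%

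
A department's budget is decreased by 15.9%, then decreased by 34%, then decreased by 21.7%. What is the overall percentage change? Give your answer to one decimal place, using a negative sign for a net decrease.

-56.5%

A 15.9% decrease multiplies by 0.841.
Then a 34% decrease: 0.841 × 0.66 = 0.55506.
Then a 21.7% decrease: 0.55506 × 0.783 = 0.43461198.
Overall factor 0.43461198, i.e. -56.5%.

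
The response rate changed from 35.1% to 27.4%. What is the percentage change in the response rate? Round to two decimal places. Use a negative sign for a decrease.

The change is 27.4 − 35.1 = -7.7 percentage points.
Relative to the original 35.1%, that is -7.7 ÷ 35.1 ≈ -21.94%.

-21.94%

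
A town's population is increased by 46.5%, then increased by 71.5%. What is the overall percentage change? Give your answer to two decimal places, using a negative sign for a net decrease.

151.25%

A 46.5% increase multiplies by 1.465.
Then a 71.5% increase: 1.465 × 1.715 = 2.512475.
Overall factor 2.512475, i.e. 151.25%.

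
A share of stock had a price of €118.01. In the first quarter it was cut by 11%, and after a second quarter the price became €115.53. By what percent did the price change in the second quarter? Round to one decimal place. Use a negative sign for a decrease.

After the first quarter: €118.01 × 0.89 = €105.0289.
Second-quarter multiplier: €115.53 ÷ €105.0289 ≈ 1.09998.
That is a change of 10.0%.

10.0%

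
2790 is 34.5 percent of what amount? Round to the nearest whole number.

2790 ÷ 0.345 ≈ 8087.

8087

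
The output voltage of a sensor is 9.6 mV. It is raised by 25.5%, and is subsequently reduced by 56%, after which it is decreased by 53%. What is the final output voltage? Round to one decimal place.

2.5 mV

Apply the 25.5% increase: 9.6 × 1.255 = 12.048.
After the 56% decrease: 12.048 × 0.44 = 5.30112.
After the 53% decrease: 5.30112 × 0.47 = 2.4915264 ≈ 2.5.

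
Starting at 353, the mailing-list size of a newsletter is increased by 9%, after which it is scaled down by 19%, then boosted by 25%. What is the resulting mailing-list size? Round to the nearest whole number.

9% increase: 353 × 1.09 = 384.77.
Apply the 19% decrease: 384.77 × 0.81 = 311.6637.
Apply the 25% increase: 311.6637 × 1.25 = 389.579625 ≈ 390.

390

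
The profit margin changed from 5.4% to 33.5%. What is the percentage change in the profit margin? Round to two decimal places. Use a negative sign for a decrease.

The change is 33.5 − 5.4 = 28.1 percentage points.
Relative to the original 5.4%, that is 28.1 ÷ 5.4 ≈ 520.37%.

520.37%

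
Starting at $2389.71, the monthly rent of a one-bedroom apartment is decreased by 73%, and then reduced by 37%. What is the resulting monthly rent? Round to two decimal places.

$406.49

Each change multiplies by a factor: 0.27 × 0.63 = 0.1701.
$2389.71 × 0.1701 = $406.489671 ≈ $406.49.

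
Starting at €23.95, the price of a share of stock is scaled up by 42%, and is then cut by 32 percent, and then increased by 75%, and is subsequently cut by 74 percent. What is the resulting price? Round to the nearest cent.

Apply the 42% increase: €23.95 × 1.42 = €34.009.
Apply the 32% decrease: €34.009 × 0.68 = €23.12612.
After the 75% increase: €23.12612 × 1.75 = €40.47071.
74% decrease: €40.47071 × 0.26 = €10.5223846 ≈ €10.52.

€10.52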